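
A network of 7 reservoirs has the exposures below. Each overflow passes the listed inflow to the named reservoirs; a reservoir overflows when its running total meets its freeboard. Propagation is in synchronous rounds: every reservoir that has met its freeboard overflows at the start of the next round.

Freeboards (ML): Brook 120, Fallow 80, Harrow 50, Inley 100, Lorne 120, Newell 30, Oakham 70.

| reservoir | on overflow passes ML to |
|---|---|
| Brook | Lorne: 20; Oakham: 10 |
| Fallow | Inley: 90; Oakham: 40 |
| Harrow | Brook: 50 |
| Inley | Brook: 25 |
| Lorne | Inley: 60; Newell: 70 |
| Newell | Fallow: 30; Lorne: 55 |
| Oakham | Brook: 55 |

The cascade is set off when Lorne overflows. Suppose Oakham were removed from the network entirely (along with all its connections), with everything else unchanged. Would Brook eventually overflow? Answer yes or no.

no

With Oakham removed:
Round 1 — Lorne overflows (initial).
  Inley: +60 → 60 < 100
  Newell: +70 → 70 ≥ 30
Round 2 — Newell overflows.
  Fallow: +30 → 30 < 80
No further overflows.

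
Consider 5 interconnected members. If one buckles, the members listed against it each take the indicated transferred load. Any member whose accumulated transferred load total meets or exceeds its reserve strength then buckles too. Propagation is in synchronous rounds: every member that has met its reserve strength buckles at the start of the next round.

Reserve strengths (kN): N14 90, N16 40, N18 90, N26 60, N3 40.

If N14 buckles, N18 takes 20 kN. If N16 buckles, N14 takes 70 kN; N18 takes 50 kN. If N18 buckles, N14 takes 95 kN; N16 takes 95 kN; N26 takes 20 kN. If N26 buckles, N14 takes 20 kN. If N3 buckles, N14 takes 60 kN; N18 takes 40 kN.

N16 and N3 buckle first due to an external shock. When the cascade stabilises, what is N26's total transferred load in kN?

Round 1 — N16, N3 buckle (initial).
  N14: +70+60 → 130 ≥ 90
  N18: +50+40 → 90 ≥ 90
Round 2 — N14, N18 buckle.
  N26: +20 → 20 < 60
No further bucklings.

20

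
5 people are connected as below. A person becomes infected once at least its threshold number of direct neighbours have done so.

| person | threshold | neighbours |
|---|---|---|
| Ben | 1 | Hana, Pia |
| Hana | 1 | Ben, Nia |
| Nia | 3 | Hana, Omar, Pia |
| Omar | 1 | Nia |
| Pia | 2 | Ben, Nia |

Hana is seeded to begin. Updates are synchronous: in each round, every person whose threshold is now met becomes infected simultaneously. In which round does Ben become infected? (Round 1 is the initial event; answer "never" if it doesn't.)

2

Round 1 — Hana becomes infected (initial).
Round 2 — checking thresholds:
  Ben: 1 of 2 neighbours ≥ 1, becomes infected.
  Nia: 1 of 3 neighbours < 3, below threshold.
Round 3 — no new infections; cascade stops.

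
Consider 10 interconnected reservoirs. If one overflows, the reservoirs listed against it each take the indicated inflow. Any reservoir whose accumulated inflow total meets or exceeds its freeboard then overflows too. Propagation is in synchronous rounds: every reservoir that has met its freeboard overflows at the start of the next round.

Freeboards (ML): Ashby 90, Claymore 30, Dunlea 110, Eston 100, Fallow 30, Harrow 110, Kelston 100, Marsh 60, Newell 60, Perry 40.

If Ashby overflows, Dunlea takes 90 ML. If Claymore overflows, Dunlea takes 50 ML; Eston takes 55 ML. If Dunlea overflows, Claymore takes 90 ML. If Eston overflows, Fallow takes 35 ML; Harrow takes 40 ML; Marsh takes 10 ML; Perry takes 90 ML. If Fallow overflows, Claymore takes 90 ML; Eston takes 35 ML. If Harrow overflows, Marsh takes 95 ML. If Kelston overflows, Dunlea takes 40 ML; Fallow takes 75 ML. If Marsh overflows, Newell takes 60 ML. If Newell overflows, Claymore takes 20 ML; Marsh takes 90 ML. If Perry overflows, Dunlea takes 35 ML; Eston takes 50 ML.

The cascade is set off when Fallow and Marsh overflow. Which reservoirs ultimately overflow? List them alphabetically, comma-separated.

Round 1 — Fallow, Marsh overflow (initial).
  Claymore: +90 → 90 ≥ 30
  Eston: +35 → 35 < 100
  Newell: +60 → 60 ≥ 60
Round 2 — Claymore, Newell overflow.
  Dunlea: +50 → 50 < 110
  Eston: +55 → 90 < 100
No further overflows.

Claymore, Fallow, Marsh, Newell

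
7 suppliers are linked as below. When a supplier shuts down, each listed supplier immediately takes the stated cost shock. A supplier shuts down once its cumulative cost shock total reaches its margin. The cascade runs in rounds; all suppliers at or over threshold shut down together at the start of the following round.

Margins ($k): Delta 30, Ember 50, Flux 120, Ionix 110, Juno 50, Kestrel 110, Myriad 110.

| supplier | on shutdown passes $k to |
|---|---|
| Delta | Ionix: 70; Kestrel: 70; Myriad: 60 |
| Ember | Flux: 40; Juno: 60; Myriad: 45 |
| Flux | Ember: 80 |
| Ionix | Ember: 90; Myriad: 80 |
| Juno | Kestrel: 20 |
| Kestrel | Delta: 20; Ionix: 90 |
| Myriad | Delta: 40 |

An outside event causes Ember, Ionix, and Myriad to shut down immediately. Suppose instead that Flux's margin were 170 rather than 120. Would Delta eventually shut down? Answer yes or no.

yes

With Flux's margin at 170:
Round 1 — Ember, Ionix, Myriad shut down (initial).
  Delta: +40 → 40 ≥ 30
  Flux: +40 → 40 < 170
  Juno: +60 → 60 ≥ 50
Round 2 — Delta, Juno shut down.
  Kestrel: +70+20 → 90 < 110
No further shutdowns.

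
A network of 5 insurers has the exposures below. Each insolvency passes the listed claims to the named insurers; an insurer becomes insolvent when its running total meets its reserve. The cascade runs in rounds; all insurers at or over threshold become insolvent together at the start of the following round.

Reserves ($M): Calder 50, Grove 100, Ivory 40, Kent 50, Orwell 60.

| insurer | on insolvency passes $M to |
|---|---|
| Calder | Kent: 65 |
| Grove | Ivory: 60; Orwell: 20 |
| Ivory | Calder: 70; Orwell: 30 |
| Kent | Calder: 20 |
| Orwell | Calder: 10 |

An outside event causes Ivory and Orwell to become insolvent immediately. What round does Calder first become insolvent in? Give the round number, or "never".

2

Round 1 — Ivory, Orwell become insolvent (initial).
  Calder: +70+10 → 80 ≥ 50
Round 2 — Calder becomes insolvent.
  Kent: +65 → 65 ≥ 50
Round 3 — Kent becomes insolvent.
No further insolvencies.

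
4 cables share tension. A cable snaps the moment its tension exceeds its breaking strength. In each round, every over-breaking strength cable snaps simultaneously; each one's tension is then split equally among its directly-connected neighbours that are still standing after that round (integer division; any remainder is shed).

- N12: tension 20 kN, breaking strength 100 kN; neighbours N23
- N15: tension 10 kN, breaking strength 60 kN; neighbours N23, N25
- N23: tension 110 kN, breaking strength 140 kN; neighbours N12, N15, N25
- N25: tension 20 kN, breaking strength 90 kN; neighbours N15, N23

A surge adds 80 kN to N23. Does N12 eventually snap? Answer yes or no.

Round 1 — N23 at 190 > 140. N23 snaps.
  N23 sheds 190 kN to N12, N15, N25: 63 each (1 lost).
    N12: 20+63 = 83 ≤ 100
    N15: 10+63 = 73 > 60
    N25: 20+63 = 83 ≤ 90
Round 2 — N15 snaps.
  N15 sheds 73 kN to N25: 73 each.
    N25: 83+73 = 156 > 90
Round 3 — N25 snaps.
  N25 sheds 156 kN: no online neighbours, lost.
No further breaks.

no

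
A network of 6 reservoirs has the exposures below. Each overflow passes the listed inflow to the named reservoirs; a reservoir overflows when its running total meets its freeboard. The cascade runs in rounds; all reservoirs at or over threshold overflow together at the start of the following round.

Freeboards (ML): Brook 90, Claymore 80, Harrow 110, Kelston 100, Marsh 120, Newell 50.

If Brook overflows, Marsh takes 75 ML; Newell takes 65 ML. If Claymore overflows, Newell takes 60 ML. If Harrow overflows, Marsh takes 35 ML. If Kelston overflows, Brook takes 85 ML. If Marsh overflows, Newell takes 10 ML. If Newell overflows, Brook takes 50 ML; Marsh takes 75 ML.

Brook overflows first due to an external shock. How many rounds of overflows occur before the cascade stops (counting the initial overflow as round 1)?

Round 1 — Brook overflows (initial).
  Marsh: +75 → 75 < 120
  Newell: +65 → 65 ≥ 50
Round 2 — Newell overflows.
  Marsh: +75 → 150 ≥ 120
Round 3 — Marsh overflows.
No further overflows.

3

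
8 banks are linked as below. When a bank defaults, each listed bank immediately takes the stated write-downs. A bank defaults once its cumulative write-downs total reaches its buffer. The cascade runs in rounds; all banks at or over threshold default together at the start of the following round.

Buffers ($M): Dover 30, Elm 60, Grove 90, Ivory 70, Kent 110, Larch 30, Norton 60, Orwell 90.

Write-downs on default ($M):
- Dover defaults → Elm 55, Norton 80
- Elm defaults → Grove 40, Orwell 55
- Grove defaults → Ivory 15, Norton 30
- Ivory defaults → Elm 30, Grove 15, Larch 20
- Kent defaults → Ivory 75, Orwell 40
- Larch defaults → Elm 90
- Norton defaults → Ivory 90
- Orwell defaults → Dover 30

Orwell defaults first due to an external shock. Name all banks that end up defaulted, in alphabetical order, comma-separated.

Round 1 — Orwell defaults (initial).
  Dover: +30 → 30 ≥ 30
Round 2 — Dover defaults.
  Elm: +55 → 55 < 60
  Norton: +80 → 80 ≥ 60
Round 3 — Norton defaults.
  Ivory: +90 → 90 ≥ 70
Round 4 — Ivory defaults.
  Elm: +30 → 85 ≥ 60
  Grove: +15 → 15 < 90
  Larch: +20 → 20 < 30
Round 5 — Elm defaults.
  Grove: +40 → 55 < 90
No further defaults.

Dover, Elm, Ivory, Norton, Orwell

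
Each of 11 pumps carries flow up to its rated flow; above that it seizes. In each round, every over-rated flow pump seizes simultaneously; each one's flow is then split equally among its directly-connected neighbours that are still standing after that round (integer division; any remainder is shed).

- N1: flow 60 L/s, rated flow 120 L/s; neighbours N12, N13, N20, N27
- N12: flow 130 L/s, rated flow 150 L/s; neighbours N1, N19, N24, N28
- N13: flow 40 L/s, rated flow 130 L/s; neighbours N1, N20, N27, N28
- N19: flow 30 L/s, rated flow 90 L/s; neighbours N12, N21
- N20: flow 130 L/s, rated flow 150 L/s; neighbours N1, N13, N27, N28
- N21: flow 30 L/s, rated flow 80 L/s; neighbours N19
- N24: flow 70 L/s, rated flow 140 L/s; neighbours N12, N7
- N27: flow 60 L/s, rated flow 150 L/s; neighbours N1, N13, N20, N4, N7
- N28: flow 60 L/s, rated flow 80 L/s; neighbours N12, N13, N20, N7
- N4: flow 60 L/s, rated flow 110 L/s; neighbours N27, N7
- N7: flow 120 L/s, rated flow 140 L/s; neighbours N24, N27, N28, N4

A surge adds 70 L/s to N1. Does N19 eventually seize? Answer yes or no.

Round 1 — N1 at 130 > 120. N1 seizes.
  N1 sheds 130 L/s to N12, N13, N20, N27: 32 each (2 lost).
    N12: 130+32 = 162 > 150
    N13: 40+32 = 72 ≤ 130
    N20: 130+32 = 162 > 150
    N27: 60+32 = 92 ≤ 150
Round 2 — N12, N20 seize.
  N12 sheds 162 L/s to N19, N24, N28: 54 each.
    N19: 30+54 = 84 ≤ 90
    N24: 70+54 = 124 ≤ 140
    N28: 60+54 = 114 > 80
  N20 sheds 162 L/s to N13, N27, N28: 54 each.
    N13: 72+54 = 126 ≤ 130
    N27: 92+54 = 146 ≤ 150
    N28: 114+54 = 168 > 80
Round 3 — N28 seizes.
  N28 sheds 168 L/s to N13, N7: 84 each.
    N13: 126+84 = 210 > 130
    N7: 120+84 = 204 > 140
Round 4 — N13, N7 seize.
  N13 sheds 210 L/s to N27: 210 each.
    N27: 146+210 = 356 > 150
  N7 sheds 204 L/s to N24, N27, N4: 68 each.
    N24: 124+68 = 192 > 140
    N27: 356+68 = 424 > 150
    N4: 60+68 = 128 > 110
Round 5 — N24, N27, N4 seize.
  N24 sheds 192 L/s: no online neighbours, lost.
  N27 sheds 424 L/s: no online neighbours, lost.
  N4 sheds 128 L/s: no online neighbours, lost.
No further seizures.

no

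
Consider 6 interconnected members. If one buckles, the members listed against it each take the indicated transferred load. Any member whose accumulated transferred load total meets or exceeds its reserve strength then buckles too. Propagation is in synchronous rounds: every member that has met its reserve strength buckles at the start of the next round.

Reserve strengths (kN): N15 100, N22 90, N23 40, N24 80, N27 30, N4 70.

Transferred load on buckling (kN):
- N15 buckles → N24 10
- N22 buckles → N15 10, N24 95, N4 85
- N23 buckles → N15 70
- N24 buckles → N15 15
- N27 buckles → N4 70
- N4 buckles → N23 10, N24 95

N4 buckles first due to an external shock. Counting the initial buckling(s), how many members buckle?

2

Round 1 — N4 buckles (initial).
  N23: +10 → 10 < 40
  N24: +95 → 95 ≥ 80
Round 2 — N24 buckles.
  N15: +15 → 15 < 100
No further bucklings.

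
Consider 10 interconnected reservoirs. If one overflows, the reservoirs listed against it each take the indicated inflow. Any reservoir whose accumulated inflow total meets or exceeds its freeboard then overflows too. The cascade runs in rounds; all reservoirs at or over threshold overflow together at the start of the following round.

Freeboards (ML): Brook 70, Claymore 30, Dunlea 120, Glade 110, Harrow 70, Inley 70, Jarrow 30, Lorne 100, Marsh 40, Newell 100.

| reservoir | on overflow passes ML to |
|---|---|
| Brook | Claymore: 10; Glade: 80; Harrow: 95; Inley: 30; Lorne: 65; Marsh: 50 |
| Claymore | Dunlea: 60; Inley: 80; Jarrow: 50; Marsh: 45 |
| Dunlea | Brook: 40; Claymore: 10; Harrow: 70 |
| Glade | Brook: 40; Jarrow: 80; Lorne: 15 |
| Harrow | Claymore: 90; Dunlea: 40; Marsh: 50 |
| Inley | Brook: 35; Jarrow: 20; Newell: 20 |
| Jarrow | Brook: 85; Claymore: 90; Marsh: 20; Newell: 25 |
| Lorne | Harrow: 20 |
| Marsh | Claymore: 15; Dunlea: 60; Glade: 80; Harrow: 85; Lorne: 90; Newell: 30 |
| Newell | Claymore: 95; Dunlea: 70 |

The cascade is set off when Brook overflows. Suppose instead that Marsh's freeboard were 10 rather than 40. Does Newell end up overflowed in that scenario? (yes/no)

no

With Marsh's freeboard at 10:
Round 1 — Brook overflows (initial).
  Claymore: +10 → 10 < 30
  Glade: +80 → 80 < 110
  Harrow: +95 → 95 ≥ 70
  Inley: +30 → 30 < 70
  Lorne: +65 → 65 < 100
  Marsh: +50 → 50 ≥ 10
Round 2 — Harrow, Marsh overflow.
  Claymore: +90+15 → 115 ≥ 30
  Dunlea: +40+60 → 100 < 120
  Glade: +80 → 160 ≥ 110
  Lorne: +90 → 155 ≥ 100
  Newell: +30 → 30 < 100
Round 3 — Claymore, Glade, Lorne overflow.
  Dunlea: +60 → 160 ≥ 120
  Inley: +80 → 110 ≥ 70
  Jarrow: +50+80 → 130 ≥ 30
Round 4 — Dunlea, Inley, Jarrow overflow.
  Newell: +20+25 → 75 < 100
No further overflows.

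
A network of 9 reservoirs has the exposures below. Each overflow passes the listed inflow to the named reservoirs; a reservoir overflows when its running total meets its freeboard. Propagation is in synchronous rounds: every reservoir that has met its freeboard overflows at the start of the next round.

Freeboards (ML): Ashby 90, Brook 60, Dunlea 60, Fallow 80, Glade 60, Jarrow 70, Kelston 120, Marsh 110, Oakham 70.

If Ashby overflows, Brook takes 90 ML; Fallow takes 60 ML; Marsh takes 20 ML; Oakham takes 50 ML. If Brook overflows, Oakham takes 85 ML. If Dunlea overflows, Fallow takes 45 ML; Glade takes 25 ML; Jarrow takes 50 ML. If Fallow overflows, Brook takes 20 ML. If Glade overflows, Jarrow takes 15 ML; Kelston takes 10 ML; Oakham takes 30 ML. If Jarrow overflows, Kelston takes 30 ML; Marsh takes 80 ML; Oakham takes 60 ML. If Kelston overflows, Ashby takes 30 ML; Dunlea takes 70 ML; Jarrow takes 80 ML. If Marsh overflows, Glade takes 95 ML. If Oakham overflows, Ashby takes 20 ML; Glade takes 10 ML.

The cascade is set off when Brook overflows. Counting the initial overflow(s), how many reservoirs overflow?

Round 1 — Brook overflows (initial).
  Oakham: +85 → 85 ≥ 70
Round 2 — Oakham overflows.
  Ashby: +20 → 20 < 90
  Glade: +10 → 10 < 60
No further overflows.

2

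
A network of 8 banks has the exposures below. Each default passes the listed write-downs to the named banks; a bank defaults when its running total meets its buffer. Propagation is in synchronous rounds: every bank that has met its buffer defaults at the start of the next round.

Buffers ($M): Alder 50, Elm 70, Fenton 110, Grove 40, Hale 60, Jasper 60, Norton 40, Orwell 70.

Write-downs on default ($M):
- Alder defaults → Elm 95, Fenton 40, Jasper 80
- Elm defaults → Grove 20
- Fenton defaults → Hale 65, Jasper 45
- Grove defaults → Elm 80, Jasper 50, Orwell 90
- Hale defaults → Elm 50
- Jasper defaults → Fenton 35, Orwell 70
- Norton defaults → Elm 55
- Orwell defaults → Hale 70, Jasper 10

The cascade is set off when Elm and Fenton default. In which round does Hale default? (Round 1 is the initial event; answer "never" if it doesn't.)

Round 1 — Elm, Fenton default (initial).
  Grove: +20 → 20 < 40
  Hale: +65 → 65 ≥ 60
  Jasper: +45 → 45 < 60
Round 2 — Hale defaults.
No further defaults.

2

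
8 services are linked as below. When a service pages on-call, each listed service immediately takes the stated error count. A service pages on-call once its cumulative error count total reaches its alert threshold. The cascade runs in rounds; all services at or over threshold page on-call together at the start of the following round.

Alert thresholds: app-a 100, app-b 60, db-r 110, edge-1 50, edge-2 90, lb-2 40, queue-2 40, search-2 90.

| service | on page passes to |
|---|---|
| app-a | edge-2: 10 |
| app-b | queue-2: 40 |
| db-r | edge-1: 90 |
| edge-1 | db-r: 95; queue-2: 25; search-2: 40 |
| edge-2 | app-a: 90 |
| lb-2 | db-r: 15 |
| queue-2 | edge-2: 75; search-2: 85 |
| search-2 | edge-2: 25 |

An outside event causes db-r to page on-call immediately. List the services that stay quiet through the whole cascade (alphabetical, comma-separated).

app-a, app-b, edge-2, lb-2, queue-2, search-2

Round 1 — db-r pages on-call (initial).
  edge-1: +90 → 90 ≥ 50
Round 2 — edge-1 pages on-call.
  queue-2: +25 → 25 < 40
  search-2: +40 → 40 < 90
No further pages.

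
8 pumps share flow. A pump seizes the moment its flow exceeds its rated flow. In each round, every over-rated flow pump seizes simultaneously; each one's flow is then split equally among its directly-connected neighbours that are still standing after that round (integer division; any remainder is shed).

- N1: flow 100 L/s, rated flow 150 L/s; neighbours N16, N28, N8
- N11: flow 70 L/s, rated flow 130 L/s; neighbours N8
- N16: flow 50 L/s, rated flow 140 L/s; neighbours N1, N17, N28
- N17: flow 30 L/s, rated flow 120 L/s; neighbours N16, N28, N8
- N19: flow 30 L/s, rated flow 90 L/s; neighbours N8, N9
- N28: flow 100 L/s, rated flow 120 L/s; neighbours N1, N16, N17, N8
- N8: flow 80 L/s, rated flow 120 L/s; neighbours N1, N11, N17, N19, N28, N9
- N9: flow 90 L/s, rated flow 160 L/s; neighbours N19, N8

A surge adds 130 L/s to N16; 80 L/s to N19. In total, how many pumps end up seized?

7

Round 1 — N16 at 180 > 140; N19 at 110 > 90. N16, N19 seize.
  N16 sheds 180 L/s to N1, N17, N28: 60 each.
    N1: 100+60 = 160 > 150
    N17: 30+60 = 90 ≤ 120
    N28: 100+60 = 160 > 120
  N19 sheds 110 L/s to N8, N9: 55 each.
    N8: 80+55 = 135 > 120
    N9: 90+55 = 145 ≤ 160
Round 2 — N1, N28, N8 seize.
  N1 sheds 160 L/s: no online neighbours, lost.
  N28 sheds 160 L/s to N17: 160 each.
    N17: 90+160 = 250 > 120
  N8 sheds 135 L/s to N11, N17, N9: 45 each.
    N11: 70+45 = 115 ≤ 130
    N17: 250+45 = 295 > 120
    N9: 145+45 = 190 > 160
Round 3 — N17, N9 seize.
  N17 sheds 295 L/s: no online neighbours, lost.
  N9 sheds 190 L/s: no online neighbours, lost.
No further seizures.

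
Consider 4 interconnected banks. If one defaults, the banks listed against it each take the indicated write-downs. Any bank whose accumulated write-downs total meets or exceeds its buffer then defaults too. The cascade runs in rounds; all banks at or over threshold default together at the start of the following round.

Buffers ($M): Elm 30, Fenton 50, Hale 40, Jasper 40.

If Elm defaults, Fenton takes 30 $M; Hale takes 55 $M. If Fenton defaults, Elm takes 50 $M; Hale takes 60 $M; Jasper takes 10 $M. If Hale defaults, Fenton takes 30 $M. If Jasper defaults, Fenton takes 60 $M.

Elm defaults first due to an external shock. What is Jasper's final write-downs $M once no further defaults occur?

10

Round 1 — Elm defaults (initial).
  Fenton: +30 → 30 < 50
  Hale: +55 → 55 ≥ 40
Round 2 — Hale defaults.
  Fenton: +30 → 60 ≥ 50
Round 3 — Fenton defaults.
  Jasper: +10 → 10 < 40
No further defaults.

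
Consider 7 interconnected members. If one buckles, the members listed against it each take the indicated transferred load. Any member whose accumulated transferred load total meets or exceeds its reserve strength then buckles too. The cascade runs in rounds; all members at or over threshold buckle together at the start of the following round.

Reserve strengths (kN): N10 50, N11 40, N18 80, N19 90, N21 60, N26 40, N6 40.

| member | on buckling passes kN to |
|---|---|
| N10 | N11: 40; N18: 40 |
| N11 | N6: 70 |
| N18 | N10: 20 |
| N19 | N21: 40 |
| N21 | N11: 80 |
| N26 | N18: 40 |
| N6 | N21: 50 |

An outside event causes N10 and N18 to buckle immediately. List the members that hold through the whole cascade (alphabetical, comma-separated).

N19, N21, N26

Round 1 — N10, N18 buckle (initial).
  N11: +40 → 40 ≥ 40
Round 2 — N11 buckles.
  N6: +70 → 70 ≥ 40
Round 3 — N6 buckles.
  N21: +50 → 50 < 60
No further bucklings.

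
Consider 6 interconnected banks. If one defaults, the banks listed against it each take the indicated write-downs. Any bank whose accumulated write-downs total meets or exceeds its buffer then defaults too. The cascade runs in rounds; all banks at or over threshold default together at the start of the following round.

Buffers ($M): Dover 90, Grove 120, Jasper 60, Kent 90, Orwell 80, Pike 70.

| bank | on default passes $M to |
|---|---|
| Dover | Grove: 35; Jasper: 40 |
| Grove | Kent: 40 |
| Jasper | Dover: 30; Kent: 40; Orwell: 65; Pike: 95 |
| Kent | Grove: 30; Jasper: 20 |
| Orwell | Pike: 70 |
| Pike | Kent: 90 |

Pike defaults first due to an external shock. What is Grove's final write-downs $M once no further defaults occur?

30

Round 1 — Pike defaults (initial).
  Kent: +90 → 90 ≥ 90
Round 2 — Kent defaults.
  Grove: +30 → 30 < 120
  Jasper: +20 → 20 < 60
No further defaults.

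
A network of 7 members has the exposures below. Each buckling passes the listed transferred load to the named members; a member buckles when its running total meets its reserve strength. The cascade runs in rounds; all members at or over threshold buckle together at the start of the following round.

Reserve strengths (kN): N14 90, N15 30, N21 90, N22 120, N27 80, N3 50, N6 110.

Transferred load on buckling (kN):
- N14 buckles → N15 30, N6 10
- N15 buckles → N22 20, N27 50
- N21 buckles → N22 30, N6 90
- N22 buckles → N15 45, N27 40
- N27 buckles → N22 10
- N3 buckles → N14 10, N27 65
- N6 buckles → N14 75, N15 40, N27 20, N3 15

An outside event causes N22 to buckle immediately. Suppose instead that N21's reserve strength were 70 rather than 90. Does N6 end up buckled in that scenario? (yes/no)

With N21's reserve strength at 70:
Round 1 — N22 buckles (initial).
  N15: +45 → 45 ≥ 30
  N27: +40 → 40 < 80
Round 2 — N15 buckles.
  N27: +50 → 90 ≥ 80
Round 3 — N27 buckles.
No further bucklings.

no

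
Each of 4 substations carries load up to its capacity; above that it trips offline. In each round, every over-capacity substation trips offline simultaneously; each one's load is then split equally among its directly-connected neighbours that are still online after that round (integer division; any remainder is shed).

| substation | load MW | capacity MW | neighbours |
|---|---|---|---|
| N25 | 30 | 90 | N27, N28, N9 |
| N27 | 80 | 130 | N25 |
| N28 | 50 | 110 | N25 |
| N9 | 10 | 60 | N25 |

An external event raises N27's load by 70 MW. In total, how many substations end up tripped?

Round 1 — N27 at 150 > 130. N27 trips offline.
  N27 sheds 150 MW to N25: 150 each.
    N25: 30+150 = 180 > 90
Round 2 — N25 trips offline.
  N25 sheds 180 MW to N28, N9: 90 each.
    N28: 50+90 = 140 > 110
    N9: 10+90 = 100 > 60
Round 3 — N28, N9 trip offline.
  N28 sheds 140 MW: no online neighbours, lost.
  N9 sheds 100 MW: no online neighbours, lost.
No further trips.

4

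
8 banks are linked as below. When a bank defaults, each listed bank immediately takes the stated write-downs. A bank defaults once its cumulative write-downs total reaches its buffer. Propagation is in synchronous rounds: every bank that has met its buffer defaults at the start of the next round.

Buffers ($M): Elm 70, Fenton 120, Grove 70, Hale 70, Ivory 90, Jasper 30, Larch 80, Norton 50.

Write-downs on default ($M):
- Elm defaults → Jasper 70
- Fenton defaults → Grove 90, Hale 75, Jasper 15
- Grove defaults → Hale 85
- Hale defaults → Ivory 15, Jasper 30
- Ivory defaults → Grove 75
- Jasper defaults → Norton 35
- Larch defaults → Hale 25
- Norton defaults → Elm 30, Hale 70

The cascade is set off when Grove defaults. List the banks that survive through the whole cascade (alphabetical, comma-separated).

Round 1 — Grove defaults (initial).
  Hale: +85 → 85 ≥ 70
Round 2 — Hale defaults.
  Ivory: +15 → 15 < 90
  Jasper: +30 → 30 ≥ 30
Round 3 — Jasper defaults.
  Norton: +35 → 35 < 50
No further defaults.

Elm, Fenton, Ivory, Larch, Norton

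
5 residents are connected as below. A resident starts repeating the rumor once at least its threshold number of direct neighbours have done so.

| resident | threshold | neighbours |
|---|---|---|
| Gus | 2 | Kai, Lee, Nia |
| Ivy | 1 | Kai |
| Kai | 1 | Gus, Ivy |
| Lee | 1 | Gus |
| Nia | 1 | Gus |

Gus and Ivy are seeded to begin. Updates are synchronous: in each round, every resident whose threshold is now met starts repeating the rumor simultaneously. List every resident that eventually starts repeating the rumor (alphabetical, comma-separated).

Gus, Ivy, Kai, Lee, Nia

Round 1 — Gus, Ivy start repeating the rumor (initial).
Round 2 — checking thresholds:
  Kai: 2 of 2 neighbours ≥ 1, starts repeating the rumor.
  Lee: 1 of 1 neighbours ≥ 1, starts repeating the rumor.
  Nia: 1 of 1 neighbours ≥ 1, starts repeating the rumor.
Round 3 — no new spreads; cascade stops.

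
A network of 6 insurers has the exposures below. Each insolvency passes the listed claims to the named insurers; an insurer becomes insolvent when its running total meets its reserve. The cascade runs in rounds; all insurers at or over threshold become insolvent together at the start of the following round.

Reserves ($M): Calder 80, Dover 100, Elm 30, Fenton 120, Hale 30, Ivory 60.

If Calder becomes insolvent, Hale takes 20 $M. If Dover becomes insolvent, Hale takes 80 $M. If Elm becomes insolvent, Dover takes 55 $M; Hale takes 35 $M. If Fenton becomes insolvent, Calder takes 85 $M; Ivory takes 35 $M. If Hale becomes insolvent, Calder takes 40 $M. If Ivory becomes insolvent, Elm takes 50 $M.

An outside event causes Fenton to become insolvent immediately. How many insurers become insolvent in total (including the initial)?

2

Round 1 — Fenton becomes insolvent (initial).
  Calder: +85 → 85 ≥ 80
  Ivory: +35 → 35 < 60
Round 2 — Calder becomes insolvent.
  Hale: +20 → 20 < 30
No further insolvencies.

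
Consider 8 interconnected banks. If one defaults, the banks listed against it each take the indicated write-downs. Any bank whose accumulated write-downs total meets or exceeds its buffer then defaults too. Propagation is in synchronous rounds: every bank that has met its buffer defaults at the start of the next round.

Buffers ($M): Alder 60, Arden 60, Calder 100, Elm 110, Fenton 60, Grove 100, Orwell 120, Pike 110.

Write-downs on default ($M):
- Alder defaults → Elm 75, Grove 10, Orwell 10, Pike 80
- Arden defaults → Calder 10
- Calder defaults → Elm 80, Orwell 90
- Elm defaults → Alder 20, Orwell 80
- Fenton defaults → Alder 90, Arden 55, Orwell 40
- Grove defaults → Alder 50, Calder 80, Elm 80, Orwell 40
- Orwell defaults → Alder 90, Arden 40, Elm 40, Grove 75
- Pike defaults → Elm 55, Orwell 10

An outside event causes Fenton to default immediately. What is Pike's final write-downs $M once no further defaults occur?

Round 1 — Fenton defaults (initial).
  Alder: +90 → 90 ≥ 60
  Arden: +55 → 55 < 60
  Orwell: +40 → 40 < 120
Round 2 — Alder defaults.
  Elm: +75 → 75 < 110
  Grove: +10 → 10 < 100
  Orwell: +10 → 50 < 120
  Pike: +80 → 80 < 110
No further defaults.

80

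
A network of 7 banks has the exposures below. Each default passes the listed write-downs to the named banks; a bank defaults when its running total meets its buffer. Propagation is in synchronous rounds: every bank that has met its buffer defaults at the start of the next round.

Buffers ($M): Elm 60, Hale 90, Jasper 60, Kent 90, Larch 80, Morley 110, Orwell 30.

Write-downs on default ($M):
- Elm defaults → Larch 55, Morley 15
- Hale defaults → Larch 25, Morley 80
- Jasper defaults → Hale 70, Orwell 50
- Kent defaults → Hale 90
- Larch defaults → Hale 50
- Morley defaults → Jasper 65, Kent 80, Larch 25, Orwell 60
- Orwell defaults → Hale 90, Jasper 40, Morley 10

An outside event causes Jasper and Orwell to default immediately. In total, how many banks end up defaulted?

Round 1 — Jasper, Orwell default (initial).
  Hale: +70+90 → 160 ≥ 90
  Morley: +10 → 10 < 110
Round 2 — Hale defaults.
  Larch: +25 → 25 < 80
  Morley: +80 → 90 < 110
No further defaults.

3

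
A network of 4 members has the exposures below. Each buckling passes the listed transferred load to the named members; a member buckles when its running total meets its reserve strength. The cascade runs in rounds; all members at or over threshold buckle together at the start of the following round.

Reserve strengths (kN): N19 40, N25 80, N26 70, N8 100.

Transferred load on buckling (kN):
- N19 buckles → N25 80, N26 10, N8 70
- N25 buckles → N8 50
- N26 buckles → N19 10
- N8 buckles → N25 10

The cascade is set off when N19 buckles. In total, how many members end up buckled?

Round 1 — N19 buckles (initial).
  N25: +80 → 80 ≥ 80
  N26: +10 → 10 < 70
  N8: +70 → 70 < 100
Round 2 — N25 buckles.
  N8: +50 → 120 ≥ 100
Round 3 — N8 buckles.
No further bucklings.

3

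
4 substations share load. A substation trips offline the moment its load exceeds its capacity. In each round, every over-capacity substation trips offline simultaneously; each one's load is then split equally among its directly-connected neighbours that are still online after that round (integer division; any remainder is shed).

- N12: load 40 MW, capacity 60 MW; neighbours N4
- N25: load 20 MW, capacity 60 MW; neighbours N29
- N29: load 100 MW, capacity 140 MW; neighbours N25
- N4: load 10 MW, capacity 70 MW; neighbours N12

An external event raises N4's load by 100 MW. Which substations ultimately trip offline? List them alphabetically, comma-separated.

N12, N4

Round 1 — N4 at 110 > 70. N4 trips offline.
  N4 sheds 110 MW to N12: 110 each.
    N12: 40+110 = 150 > 60
Round 2 — N12 trips offline.
  N12 sheds 150 MW: no online neighbours, lost.
No further trips.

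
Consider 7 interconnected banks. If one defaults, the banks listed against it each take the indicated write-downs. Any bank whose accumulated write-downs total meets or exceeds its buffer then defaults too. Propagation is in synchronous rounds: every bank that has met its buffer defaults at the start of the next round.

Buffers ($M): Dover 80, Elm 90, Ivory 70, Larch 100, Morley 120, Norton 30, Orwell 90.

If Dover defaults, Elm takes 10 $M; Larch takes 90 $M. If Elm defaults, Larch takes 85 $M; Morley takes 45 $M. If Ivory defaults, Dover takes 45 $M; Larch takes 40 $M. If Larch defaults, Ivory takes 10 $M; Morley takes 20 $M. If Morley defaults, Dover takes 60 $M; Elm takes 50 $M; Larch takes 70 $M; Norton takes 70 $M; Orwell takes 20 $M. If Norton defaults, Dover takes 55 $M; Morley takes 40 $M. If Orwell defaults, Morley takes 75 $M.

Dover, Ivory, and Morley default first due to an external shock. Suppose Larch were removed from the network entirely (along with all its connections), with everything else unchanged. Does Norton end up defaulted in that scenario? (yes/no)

With Larch removed:
Round 1 — Dover, Ivory, Morley default (initial).
  Elm: +10+50 → 60 < 90
  Norton: +70 → 70 ≥ 30
  Orwell: +20 → 20 < 90
Round 2 — Norton defaults.
No further defaults.

yes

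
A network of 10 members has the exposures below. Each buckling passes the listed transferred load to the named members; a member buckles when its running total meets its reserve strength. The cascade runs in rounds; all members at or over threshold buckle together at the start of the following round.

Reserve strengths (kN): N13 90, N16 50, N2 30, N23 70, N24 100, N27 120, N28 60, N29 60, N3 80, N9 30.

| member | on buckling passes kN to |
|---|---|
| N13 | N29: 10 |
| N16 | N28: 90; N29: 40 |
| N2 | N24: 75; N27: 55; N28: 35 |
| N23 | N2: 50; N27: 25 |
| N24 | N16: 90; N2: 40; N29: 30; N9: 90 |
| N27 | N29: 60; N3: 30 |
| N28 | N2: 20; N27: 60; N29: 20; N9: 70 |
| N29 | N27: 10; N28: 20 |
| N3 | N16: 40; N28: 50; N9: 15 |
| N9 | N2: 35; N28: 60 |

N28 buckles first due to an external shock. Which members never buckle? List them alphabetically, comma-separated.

N13, N16, N23, N24, N27, N29, N3

Round 1 — N28 buckles (initial).
  N2: +20 → 20 < 30
  N27: +60 → 60 < 120
  N29: +20 → 20 < 60
  N9: +70 → 70 ≥ 30
Round 2 — N9 buckles.
  N2: +35 → 55 ≥ 30
Round 3 — N2 buckles.
  N24: +75 → 75 < 100
  N27: +55 → 115 < 120
No further bucklings.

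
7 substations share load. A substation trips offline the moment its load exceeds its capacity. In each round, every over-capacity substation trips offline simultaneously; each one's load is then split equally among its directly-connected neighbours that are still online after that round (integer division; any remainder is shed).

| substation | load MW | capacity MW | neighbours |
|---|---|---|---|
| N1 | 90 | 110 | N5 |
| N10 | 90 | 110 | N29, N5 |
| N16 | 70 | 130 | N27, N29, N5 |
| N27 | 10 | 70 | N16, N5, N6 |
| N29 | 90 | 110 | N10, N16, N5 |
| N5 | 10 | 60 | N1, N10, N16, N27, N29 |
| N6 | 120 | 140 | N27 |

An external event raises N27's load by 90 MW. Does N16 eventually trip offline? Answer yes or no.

no

Round 1 — N27 at 100 > 70. N27 trips offline.
  N27 sheds 100 MW to N16, N5, N6: 33 each (1 lost).
    N16: 70+33 = 103 ≤ 130
    N5: 10+33 = 43 ≤ 60
    N6: 120+33 = 153 > 140
Round 2 — N6 trips offline.
  N6 sheds 153 MW: no online neighbours, lost.
No further trips.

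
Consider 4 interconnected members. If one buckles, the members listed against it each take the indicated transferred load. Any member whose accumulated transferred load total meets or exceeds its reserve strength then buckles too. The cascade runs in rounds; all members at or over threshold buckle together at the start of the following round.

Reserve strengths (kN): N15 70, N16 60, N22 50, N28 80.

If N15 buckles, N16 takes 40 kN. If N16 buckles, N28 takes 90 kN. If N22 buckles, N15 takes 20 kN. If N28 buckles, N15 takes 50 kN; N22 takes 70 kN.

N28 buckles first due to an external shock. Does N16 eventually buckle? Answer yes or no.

no

Round 1 — N28 buckles (initial).
  N15: +50 → 50 < 70
  N22: +70 → 70 ≥ 50
Round 2 — N22 buckles.
  N15: +20 → 70 ≥ 70
Round 3 — N15 buckles.
  N16: +40 → 40 < 60
No further bucklings.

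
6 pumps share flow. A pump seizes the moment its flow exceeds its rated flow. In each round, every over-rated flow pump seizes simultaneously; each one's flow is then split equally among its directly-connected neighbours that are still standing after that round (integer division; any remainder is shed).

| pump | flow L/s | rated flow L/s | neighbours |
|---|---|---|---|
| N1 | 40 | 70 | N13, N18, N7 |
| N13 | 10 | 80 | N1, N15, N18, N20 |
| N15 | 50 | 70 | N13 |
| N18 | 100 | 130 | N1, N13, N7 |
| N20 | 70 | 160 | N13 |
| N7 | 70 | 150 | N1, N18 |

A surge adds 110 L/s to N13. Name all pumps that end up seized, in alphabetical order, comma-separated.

N13, N15

Round 1 — N13 at 120 > 80. N13 seizes.
  N13 sheds 120 L/s to N1, N15, N18, N20: 30 each.
    N1: 40+30 = 70 ≤ 70
    N15: 50+30 = 80 > 70
    N18: 100+30 = 130 ≤ 130
    N20: 70+30 = 100 ≤ 160
Round 2 — N15 seizes.
  N15 sheds 80 L/s: no online neighbours, lost.
No further seizures.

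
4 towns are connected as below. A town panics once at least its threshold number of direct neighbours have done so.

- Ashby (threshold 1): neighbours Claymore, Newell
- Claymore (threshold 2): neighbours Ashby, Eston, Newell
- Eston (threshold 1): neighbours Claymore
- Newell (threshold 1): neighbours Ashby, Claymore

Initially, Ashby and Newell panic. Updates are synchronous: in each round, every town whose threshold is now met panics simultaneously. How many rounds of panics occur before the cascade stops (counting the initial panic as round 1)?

Round 1 — Ashby, Newell panic (initial).
Round 2 — checking thresholds:
  Claymore: 2 of 3 neighbours ≥ 2, panics.
Round 3 — checking thresholds:
  Eston: 1 of 1 neighbours ≥ 1, panics.
Round 4 — no new panics; cascade stops.

3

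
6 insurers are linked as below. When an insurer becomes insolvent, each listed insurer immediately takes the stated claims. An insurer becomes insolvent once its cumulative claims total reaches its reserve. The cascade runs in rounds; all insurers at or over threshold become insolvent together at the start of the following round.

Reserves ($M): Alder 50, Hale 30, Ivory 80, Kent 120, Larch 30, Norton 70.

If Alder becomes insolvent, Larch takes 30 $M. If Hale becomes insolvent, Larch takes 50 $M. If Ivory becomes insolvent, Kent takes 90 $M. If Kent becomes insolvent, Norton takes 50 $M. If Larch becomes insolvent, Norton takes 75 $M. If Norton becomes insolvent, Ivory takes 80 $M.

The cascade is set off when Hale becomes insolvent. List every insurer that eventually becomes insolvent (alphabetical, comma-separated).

Round 1 — Hale becomes insolvent (initial).
  Larch: +50 → 50 ≥ 30
Round 2 — Larch becomes insolvent.
  Norton: +75 → 75 ≥ 70
Round 3 — Norton becomes insolvent.
  Ivory: +80 → 80 ≥ 80
Round 4 — Ivory becomes insolvent.
  Kent: +90 → 90 < 120
No further insolvencies.

Hale, Ivory, Larch, Norton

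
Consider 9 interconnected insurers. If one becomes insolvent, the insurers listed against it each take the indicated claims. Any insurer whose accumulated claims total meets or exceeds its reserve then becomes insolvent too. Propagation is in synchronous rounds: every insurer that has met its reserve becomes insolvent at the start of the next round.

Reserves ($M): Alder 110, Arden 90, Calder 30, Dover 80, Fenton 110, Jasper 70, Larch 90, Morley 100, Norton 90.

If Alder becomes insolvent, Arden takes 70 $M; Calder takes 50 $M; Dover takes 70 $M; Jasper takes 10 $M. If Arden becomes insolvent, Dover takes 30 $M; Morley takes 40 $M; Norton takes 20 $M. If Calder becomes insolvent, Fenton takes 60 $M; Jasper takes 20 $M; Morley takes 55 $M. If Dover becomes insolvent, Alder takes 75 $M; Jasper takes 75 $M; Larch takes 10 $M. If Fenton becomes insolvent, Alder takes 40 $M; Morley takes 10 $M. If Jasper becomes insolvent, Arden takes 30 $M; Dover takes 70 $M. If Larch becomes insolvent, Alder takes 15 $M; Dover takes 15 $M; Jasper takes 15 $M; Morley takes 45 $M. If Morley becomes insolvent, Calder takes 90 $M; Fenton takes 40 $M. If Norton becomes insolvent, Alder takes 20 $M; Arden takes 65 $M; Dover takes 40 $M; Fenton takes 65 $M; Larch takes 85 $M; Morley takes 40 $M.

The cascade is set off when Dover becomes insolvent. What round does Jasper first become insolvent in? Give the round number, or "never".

2

Round 1 — Dover becomes insolvent (initial).
  Alder: +75 → 75 < 110
  Jasper: +75 → 75 ≥ 70
  Larch: +10 → 10 < 90
Round 2 — Jasper becomes insolvent.
  Arden: +30 → 30 < 90
No further insolvencies.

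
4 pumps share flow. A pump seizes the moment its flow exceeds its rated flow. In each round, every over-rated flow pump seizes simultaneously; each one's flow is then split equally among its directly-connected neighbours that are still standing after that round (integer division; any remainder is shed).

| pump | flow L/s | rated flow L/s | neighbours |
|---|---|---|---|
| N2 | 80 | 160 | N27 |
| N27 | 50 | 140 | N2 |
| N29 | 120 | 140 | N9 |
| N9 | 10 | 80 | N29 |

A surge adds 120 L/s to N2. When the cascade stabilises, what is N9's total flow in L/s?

Round 1 — N2 at 200 > 160. N2 seizes.
  N2 sheds 200 L/s to N27: 200 each.
    N27: 50+200 = 250 > 140
Round 2 — N27 seizes.
  N27 sheds 250 L/s: no online neighbours, lost.
No further seizures.

10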